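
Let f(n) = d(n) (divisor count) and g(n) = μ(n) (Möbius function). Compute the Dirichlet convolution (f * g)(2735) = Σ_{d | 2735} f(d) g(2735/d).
(d * μ)(2735) = 1

Divisors of 2735: [1, 5, 547, 2735]. For each d | 2735:
  d = 1: d(1) · μ(2735/1) = 1 · 1 = 1
  d = 5: d(5) · μ(2735/5) = 2 · -1 = -2
  d = 547: d(547) · μ(2735/547) = 2 · -1 = -2
  d = 2735: d(2735) · μ(2735/2735) = 4 · 1 = 4
Summing: (d * μ)(2735) = 1 + -2 + -2 + 4 = 1.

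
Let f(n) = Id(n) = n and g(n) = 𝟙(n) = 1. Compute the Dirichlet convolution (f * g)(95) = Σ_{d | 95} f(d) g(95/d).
(Id * 𝟙)(95) = 120

Divisors of 95: [1, 5, 19, 95]. For each d | 95:
  d = 1: Id(1) · 𝟙(95/1) = 1 · 1 = 1
  d = 5: Id(5) · 𝟙(95/5) = 5 · 1 = 5
  d = 19: Id(19) · 𝟙(95/19) = 19 · 1 = 19
  d = 95: Id(95) · 𝟙(95/95) = 95 · 1 = 95
Summing: (Id * 𝟙)(95) = 1 + 5 + 19 + 95 = 120.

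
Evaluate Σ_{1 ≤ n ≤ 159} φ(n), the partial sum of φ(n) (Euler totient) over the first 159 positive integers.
Σ_{n ≤ 159} φ(n) = 7742

Compute φ(n) for each 1 ≤ n ≤ 159: φ(1) = 1, φ(2) = 1, φ(3) = 2, φ(4) = 2, φ(5) = 4, φ(6) = 2, φ(7) = 6, φ(8) = 4, φ(9) = 6, φ(10) = 4, φ(11) = 10, φ(12) = 4, φ(13) = 12, φ(14) = 6, φ(15) = 8, φ(16) = 8, φ(17) = 16, φ(18) = 6, φ(19) = 18, φ(20) = 8, φ(21) = 12, φ(22) = 10, φ(23) = 22, φ(24) = 8, φ(25) = 20, φ(26) = 12, φ(27) = 18, φ(28) = 12, φ(29) = 28, φ(30) = 8, φ(31) = 30, φ(32) = 16, φ(33) = 20, φ(34) = 16, φ(35) = 24, φ(36) = 12, φ(37) = 36, φ(38) = 18, φ(39) = 24, φ(40) = 16, φ(41) = 40, φ(42) = 12, φ(43) = 42, φ(44) = 20, φ(45) = 24, φ(46) = 22, φ(47) = 46, φ(48) = 16, φ(49) = 42, φ(50) = 20, φ(51) = 32, φ(52) = 24, φ(53) = 52, φ(54) = 18, φ(55) = 40, φ(56) = 24, φ(57) = 36, φ(58) = 28, φ(59) = 58, φ(60) = 16, φ(61) = 60, φ(62) = 30, φ(63) = 36, φ(64) = 32, φ(65) = 48, φ(66) = 20, φ(67) = 66, φ(68) = 32, φ(69) = 44, φ(70) = 24, φ(71) = 70, φ(72) = 24, φ(73) = 72, φ(74) = 36, φ(75) = 40, φ(76) = 36, φ(77) = 60, φ(78) = 24, φ(79) = 78, φ(80) = 32, φ(81) = 54, φ(82) = 40, φ(83) = 82, φ(84) = 24, φ(85) = 64, φ(86) = 42, φ(87) = 56, φ(88) = 40, φ(89) = 88, φ(90) = 24, φ(91) = 72, φ(92) = 44, φ(93) = 60, φ(94) = 46, φ(95) = 72, φ(96) = 32, φ(97) = 96, φ(98) = 42, φ(99) = 60, φ(100) = 40, φ(101) = 100, φ(102) = 32, φ(103) = 102, φ(104) = 48, φ(105) = 48, φ(106) = 52, φ(107) = 106, φ(108) = 36, φ(109) = 108, φ(110) = 40, φ(111) = 72, φ(112) = 48, φ(113) = 112, φ(114) = 36, φ(115) = 88, φ(116) = 56, φ(117) = 72, φ(118) = 58, φ(119) = 96, φ(120) = 32, φ(121) = 110, φ(122) = 60, φ(123) = 80, φ(124) = 60, φ(125) = 100, φ(126) = 36, φ(127) = 126, φ(128) = 64, φ(129) = 84, φ(130) = 48, φ(131) = 130, φ(132) = 40, φ(133) = 108, φ(134) = 66, φ(135) = 72, φ(136) = 64, φ(137) = 136, φ(138) = 44, φ(139) = 138, φ(140) = 48, φ(141) = 92, φ(142) = 70, φ(143) = 120, φ(144) = 48, φ(145) = 112, φ(146) = 72, φ(147) = 84, φ(148) = 72, φ(149) = 148, φ(150) = 40, φ(151) = 150, φ(152) = 72, φ(153) = 96, φ(154) = 60, φ(155) = 120, φ(156) = 48, φ(157) = 156, φ(158) = 78, φ(159) = 104. Summing all 159 values: 7742. (Average order: Σ_{n ≤ x} φ(n) ~ (3/π²) x². For x = 159, (3/π²)·159² ≈ 7684.50.)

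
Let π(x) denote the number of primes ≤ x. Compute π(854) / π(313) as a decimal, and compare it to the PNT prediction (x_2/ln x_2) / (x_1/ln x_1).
π(854)/π(313) = 147/65 ≈ 2.2615;  PNT prediction ≈ 2.3227.

π(313) = 65 and π(854) = 147, so π(854)/π(313) ≈ 2.2615. The PNT-predicted ratio is (854/ln(854)) / (313/ln(313)) ≈ 2.3227. The two agree to within a few percent, as expected.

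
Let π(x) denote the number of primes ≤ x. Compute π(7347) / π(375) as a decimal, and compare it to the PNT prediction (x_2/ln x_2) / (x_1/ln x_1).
π(7347)/π(375) = 935/74 ≈ 12.6351;  PNT prediction ≈ 13.0442.

π(375) = 74 and π(7347) = 935, so π(7347)/π(375) ≈ 12.6351. The PNT-predicted ratio is (7347/ln(7347)) / (375/ln(375)) ≈ 13.0442. The two agree to within a few percent, as expected.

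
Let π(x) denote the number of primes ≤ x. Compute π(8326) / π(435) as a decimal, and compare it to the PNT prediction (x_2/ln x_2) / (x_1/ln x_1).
π(8326)/π(435) = 1044/84 ≈ 12.4286;  PNT prediction ≈ 12.8815.

π(435) = 84 and π(8326) = 1044, so π(8326)/π(435) ≈ 12.4286. The PNT-predicted ratio is (8326/ln(8326)) / (435/ln(435)) ≈ 12.8815. The two agree to within a few percent, as expected.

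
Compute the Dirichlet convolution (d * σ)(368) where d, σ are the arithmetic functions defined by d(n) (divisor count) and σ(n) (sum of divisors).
(d * σ)(368) = 2574

Divisors of 368: [1, 2, 4, 8, 16, 23, 46, 92, 184, 368]. For each d | 368:
  d = 1: d(1) · σ(368/1) = 1 · 744 = 744
  d = 2: d(2) · σ(368/2) = 2 · 360 = 720
  d = 4: d(4) · σ(368/4) = 3 · 168 = 504
  d = 8: d(8) · σ(368/8) = 4 · 72 = 288
  d = 16: d(16) · σ(368/16) = 5 · 24 = 120
  d = 23: d(23) · σ(368/23) = 2 · 31 = 62
  d = 46: d(46) · σ(368/46) = 4 · 15 = 60
  d = 92: d(92) · σ(368/92) = 6 · 7 = 42
  d = 184: d(184) · σ(368/184) = 8 · 3 = 24
  d = 368: d(368) · σ(368/368) = 10 · 1 = 10
Summing: (d * σ)(368) = 744 + 720 + 504 + 288 + 120 + 62 + 60 + 42 + 24 + 10 = 2574.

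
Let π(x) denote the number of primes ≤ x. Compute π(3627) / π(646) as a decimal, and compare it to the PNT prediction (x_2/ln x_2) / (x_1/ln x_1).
π(3627)/π(646) = 507/117 ≈ 4.3333;  PNT prediction ≈ 4.4326.

π(646) = 117 and π(3627) = 507, so π(3627)/π(646) ≈ 4.3333. The PNT-predicted ratio is (3627/ln(3627)) / (646/ln(646)) ≈ 4.4326. The two agree to within a few percent, as expected.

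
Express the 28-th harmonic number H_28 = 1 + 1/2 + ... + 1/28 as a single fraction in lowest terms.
H_28 = 315404588903/80313433200

Direct summation: H_28 = 1 + 1/2 + ... + 1/28. The least common denominator is lcm(1, ..., 28) = 80313433200; over this denominator the numerator is 80313433200 + 40156716600 + 26771144400 + 20078358300 + 16062686640 + 13385572200 + 11473347600 + 10039179150 + 8923714800 + 8031343320 + 7301221200 + 6692786100 + 6177956400 + 5736673800 + 5354228880 + 5019589575 + 4724319600 + 4461857400 + 4227022800 + 4015671660 + 3824449200 + 3650610600 + 3491888400 + 3346393050 + 3212537328 + 3088978200 + 2974571600 + 2868336900 = 315404588903, so H_28 = 315404588903/80313433200 (already in lowest terms) ≈ 3.92717. (The PNT-adjacent estimate ln(28) + γ ≈ 3.90942 matches within O(1/n).)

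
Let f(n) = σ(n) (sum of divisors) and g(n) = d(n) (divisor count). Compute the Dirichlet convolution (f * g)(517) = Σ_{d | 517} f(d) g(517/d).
(σ * d)(517) = 700

Divisors of 517: [1, 11, 47, 517]. For each d | 517:
  d = 1: σ(1) · d(517/1) = 1 · 4 = 4
  d = 11: σ(11) · d(517/11) = 12 · 2 = 24
  d = 47: σ(47) · d(517/47) = 48 · 2 = 96
  d = 517: σ(517) · d(517/517) = 576 · 1 = 576
Summing: (σ * d)(517) = 4 + 24 + 96 + 576 = 700.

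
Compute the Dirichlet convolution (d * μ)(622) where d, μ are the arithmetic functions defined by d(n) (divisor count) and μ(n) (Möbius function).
(d * μ)(622) = 1

Divisors of 622: [1, 2, 311, 622]. For each d | 622:
  d = 1: d(1) · μ(622/1) = 1 · 1 = 1
  d = 2: d(2) · μ(622/2) = 2 · -1 = -2
  d = 311: d(311) · μ(622/311) = 2 · -1 = -2
  d = 622: d(622) · μ(622/622) = 4 · 1 = 4
Summing: (d * μ)(622) = 1 + -2 + -2 + 4 = 1.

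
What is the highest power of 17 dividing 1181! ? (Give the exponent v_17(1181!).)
v_17(1181!) = 73

Legendre's formula: v_p(n!) = Σ_{k ≥ 1} ⌊n / p^k⌋. For p = 17, n = 1181, the terms are:
  ⌊1181/17^1⌋ = ⌊1181/17⌋ = 69
  ⌊1181/17^2⌋ = ⌊1181/289⌋ = 4
(the next term ⌊1181/17^3⌋ = 0, terminating the sum). Summing: v_17(1181!) = 69 + 4 = 73.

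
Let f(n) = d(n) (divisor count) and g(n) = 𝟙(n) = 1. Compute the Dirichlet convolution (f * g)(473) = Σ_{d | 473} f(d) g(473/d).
(d * 𝟙)(473) = 9

Divisors of 473: [1, 11, 43, 473]. For each d | 473:
  d = 1: d(1) · 𝟙(473/1) = 1 · 1 = 1
  d = 11: d(11) · 𝟙(473/11) = 2 · 1 = 2
  d = 43: d(43) · 𝟙(473/43) = 2 · 1 = 2
  d = 473: d(473) · 𝟙(473/473) = 4 · 1 = 4
Summing: (d * 𝟙)(473) = 1 + 2 + 2 + 4 = 9.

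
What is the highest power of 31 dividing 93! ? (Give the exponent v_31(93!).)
v_31(93!) = 3

Legendre's formula: v_p(n!) = Σ_{k ≥ 1} ⌊n / p^k⌋. For p = 31, n = 93, the terms are:
  ⌊93/31^1⌋ = ⌊93/31⌋ = 3
(the next term ⌊93/31^2⌋ = 0, terminating the sum). Summing: v_31(93!) = 3 = 3.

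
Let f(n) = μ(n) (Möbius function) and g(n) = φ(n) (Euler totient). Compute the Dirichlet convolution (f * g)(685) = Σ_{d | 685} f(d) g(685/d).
(μ * φ)(685) = 405

Divisors of 685: [1, 5, 137, 685]. For each d | 685:
  d = 1: μ(1) · φ(685/1) = 1 · 544 = 544
  d = 5: μ(5) · φ(685/5) = -1 · 136 = -136
  d = 137: μ(137) · φ(685/137) = -1 · 4 = -4
  d = 685: μ(685) · φ(685/685) = 1 · 1 = 1
Summing: (μ * φ)(685) = 544 + -136 + -4 + 1 = 405.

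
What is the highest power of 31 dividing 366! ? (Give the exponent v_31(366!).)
v_31(366!) = 11

Legendre's formula: v_p(n!) = Σ_{k ≥ 1} ⌊n / p^k⌋. For p = 31, n = 366, the terms are:
  ⌊366/31^1⌋ = ⌊366/31⌋ = 11
(the next term ⌊366/31^2⌋ = 0, terminating the sum). Summing: v_31(366!) = 11 = 11.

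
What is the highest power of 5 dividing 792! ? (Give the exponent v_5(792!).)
v_5(792!) = 196

Legendre's formula: v_p(n!) = Σ_{k ≥ 1} ⌊n / p^k⌋. For p = 5, n = 792, the terms are:
  ⌊792/5^1⌋ = ⌊792/5⌋ = 158
  ⌊792/5^2⌋ = ⌊792/25⌋ = 31
  ⌊792/5^3⌋ = ⌊792/125⌋ = 6
  ⌊792/5^4⌋ = ⌊792/625⌋ = 1
(the next term ⌊792/5^5⌋ = 0, terminating the sum). Summing: v_5(792!) = 158 + 31 + 6 + 1 = 196.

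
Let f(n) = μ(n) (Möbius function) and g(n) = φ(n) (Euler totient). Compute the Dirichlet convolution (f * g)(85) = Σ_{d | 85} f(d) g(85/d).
(μ * φ)(85) = 45

Divisors of 85: [1, 5, 17, 85]. For each d | 85:
  d = 1: μ(1) · φ(85/1) = 1 · 64 = 64
  d = 5: μ(5) · φ(85/5) = -1 · 16 = -16
  d = 17: μ(17) · φ(85/17) = -1 · 4 = -4
  d = 85: μ(85) · φ(85/85) = 1 · 1 = 1
Summing: (μ * φ)(85) = 64 + -16 + -4 + 1 = 45.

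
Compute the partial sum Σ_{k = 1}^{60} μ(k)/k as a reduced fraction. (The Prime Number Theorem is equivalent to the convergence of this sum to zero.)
Σ μ(k)/k = 15620172904808488514/961380175077106319535

Values of μ(k) for 1 ≤ k ≤ 60: μ(1) = 1, μ(2) = -1, μ(3) = -1, μ(5) = -1, μ(6) = 1, μ(7) = -1, μ(10) = 1, μ(11) = -1, μ(13) = -1, μ(14) = 1, μ(15) = 1, μ(17) = -1, μ(19) = -1, μ(21) = 1, μ(22) = 1, μ(23) = -1, μ(26) = 1, μ(29) = -1, μ(30) = -1, μ(31) = -1, μ(33) = 1, μ(34) = 1, μ(35) = 1, μ(37) = -1, μ(38) = 1, μ(39) = 1, μ(41) = -1, μ(42) = -1, μ(43) = -1, μ(46) = 1, μ(47) = -1, μ(51) = 1, μ(53) = -1, μ(55) = 1, μ(57) = 1, μ(58) = 1, μ(59) = -1, with μ = 0 on non-squarefree integers. Summing μ(k)/k for k where μ(k) ≠ 0 gives 15620172904808488514/961380175077106319535 ≈ 0.0162. (PNT ⟺ this sum → 0 as n → ∞.)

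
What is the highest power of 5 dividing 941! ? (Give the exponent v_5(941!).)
v_5(941!) = 233

Legendre's formula: v_p(n!) = Σ_{k ≥ 1} ⌊n / p^k⌋. For p = 5, n = 941, the terms are:
  ⌊941/5^1⌋ = ⌊941/5⌋ = 188
  ⌊941/5^2⌋ = ⌊941/25⌋ = 37
  ⌊941/5^3⌋ = ⌊941/125⌋ = 7
  ⌊941/5^4⌋ = ⌊941/625⌋ = 1
(the next term ⌊941/5^5⌋ = 0, terminating the sum). Summing: v_5(941!) = 188 + 37 + 7 + 1 = 233.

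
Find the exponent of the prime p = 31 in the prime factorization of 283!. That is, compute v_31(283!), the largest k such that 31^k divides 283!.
v_31(283!) = 9

Legendre's formula: v_p(n!) = Σ_{k ≥ 1} ⌊n / p^k⌋. For p = 31, n = 283, the terms are:
  ⌊283/31^1⌋ = ⌊283/31⌋ = 9
(the next term ⌊283/31^2⌋ = 0, terminating the sum). Summing: v_31(283!) = 9 = 9.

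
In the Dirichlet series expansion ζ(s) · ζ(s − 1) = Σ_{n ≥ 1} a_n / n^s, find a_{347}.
σ(347) = 348

In the product (Σ m^0/m^s)(Σ k / k^s) = Σ (Σ_{d | n} d) / n^s, the coefficient of 1/n^s is σ(n) = Σ_{d | n} d. For n = 347, divisors are [1, 347]; summing: σ(347) = 348.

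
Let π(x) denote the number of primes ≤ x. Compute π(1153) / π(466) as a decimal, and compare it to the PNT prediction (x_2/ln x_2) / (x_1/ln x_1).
π(1153)/π(466) = 191/90 ≈ 2.1222;  PNT prediction ≈ 2.1563.

π(466) = 90 and π(1153) = 191, so π(1153)/π(466) ≈ 2.1222. The PNT-predicted ratio is (1153/ln(1153)) / (466/ln(466)) ≈ 2.1563. The two agree to within a few percent, as expected.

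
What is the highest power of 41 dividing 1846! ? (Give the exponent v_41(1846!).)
v_41(1846!) = 46

Legendre's formula: v_p(n!) = Σ_{k ≥ 1} ⌊n / p^k⌋. For p = 41, n = 1846, the terms are:
  ⌊1846/41^1⌋ = ⌊1846/41⌋ = 45
  ⌊1846/41^2⌋ = ⌊1846/1681⌋ = 1
(the next term ⌊1846/41^3⌋ = 0, terminating the sum). Summing: v_41(1846!) = 45 + 1 = 46.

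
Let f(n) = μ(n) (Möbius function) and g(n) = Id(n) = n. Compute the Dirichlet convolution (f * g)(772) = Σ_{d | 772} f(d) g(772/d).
(μ * Id)(772) = 384

Divisors of 772: [1, 2, 4, 193, 386, 772]. For each d | 772:
  d = 1: μ(1) · Id(772/1) = 1 · 772 = 772
  d = 2: μ(2) · Id(772/2) = -1 · 386 = -386
  d = 4: μ(4) · Id(772/4) = 0 · 193 = 0
  d = 193: μ(193) · Id(772/193) = -1 · 4 = -4
  d = 386: μ(386) · Id(772/386) = 1 · 2 = 2
  d = 772: μ(772) · Id(772/772) = 0 · 1 = 0
Summing: (μ * Id)(772) = 772 + -386 + 0 + -4 + 2 + 0 = 384.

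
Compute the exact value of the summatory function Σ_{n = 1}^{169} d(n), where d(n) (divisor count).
Σ_{n ≤ 169} d(n) = 897

Compute d(n) for each 1 ≤ n ≤ 169: d(1) = 1, d(2) = 2, d(3) = 2, d(4) = 3, d(5) = 2, d(6) = 4, d(7) = 2, d(8) = 4, d(9) = 3, d(10) = 4, d(11) = 2, d(12) = 6, d(13) = 2, d(14) = 4, d(15) = 4, d(16) = 5, d(17) = 2, d(18) = 6, d(19) = 2, d(20) = 6, d(21) = 4, d(22) = 4, d(23) = 2, d(24) = 8, d(25) = 3, d(26) = 4, d(27) = 4, d(28) = 6, d(29) = 2, d(30) = 8, d(31) = 2, d(32) = 6, d(33) = 4, d(34) = 4, d(35) = 4, d(36) = 9, d(37) = 2, d(38) = 4, d(39) = 4, d(40) = 8, d(41) = 2, d(42) = 8, d(43) = 2, d(44) = 6, d(45) = 6, d(46) = 4, d(47) = 2, d(48) = 10, d(49) = 3, d(50) = 6, d(51) = 4, d(52) = 6, d(53) = 2, d(54) = 8, d(55) = 4, d(56) = 8, d(57) = 4, d(58) = 4, d(59) = 2, d(60) = 12, d(61) = 2, d(62) = 4, d(63) = 6, d(64) = 7, d(65) = 4, d(66) = 8, d(67) = 2, d(68) = 6, d(69) = 4, d(70) = 8, d(71) = 2, d(72) = 12, d(73) = 2, d(74) = 4, d(75) = 6, d(76) = 6, d(77) = 4, d(78) = 8, d(79) = 2, d(80) = 10, d(81) = 5, d(82) = 4, d(83) = 2, d(84) = 12, d(85) = 4, d(86) = 4, d(87) = 4, d(88) = 8, d(89) = 2, d(90) = 12, d(91) = 4, d(92) = 6, d(93) = 4, d(94) = 4, d(95) = 4, d(96) = 12, d(97) = 2, d(98) = 6, d(99) = 6, d(100) = 9, d(101) = 2, d(102) = 8, d(103) = 2, d(104) = 8, d(105) = 8, d(106) = 4, d(107) = 2, d(108) = 12, d(109) = 2, d(110) = 8, d(111) = 4, d(112) = 10, d(113) = 2, d(114) = 8, d(115) = 4, d(116) = 6, d(117) = 6, d(118) = 4, d(119) = 4, d(120) = 16, d(121) = 3, d(122) = 4, d(123) = 4, d(124) = 6, d(125) = 4, d(126) = 12, d(127) = 2, d(128) = 8, d(129) = 4, d(130) = 8, d(131) = 2, d(132) = 12, d(133) = 4, d(134) = 4, d(135) = 8, d(136) = 8, d(137) = 2, d(138) = 8, d(139) = 2, d(140) = 12, d(141) = 4, d(142) = 4, d(143) = 4, d(144) = 15, d(145) = 4, d(146) = 4, d(147) = 6, d(148) = 6, d(149) = 2, d(150) = 12, d(151) = 2, d(152) = 8, d(153) = 6, d(154) = 8, d(155) = 4, d(156) = 12, d(157) = 2, d(158) = 4, d(159) = 4, d(160) = 12, d(161) = 4, d(162) = 10, d(163) = 2, d(164) = 6, d(165) = 8, d(166) = 4, d(167) = 2, d(168) = 16, d(169) = 3. Summing all 169 values: 897. (Dirichlet's divisor formula: Σ_{n ≤ x} d(n) = x ln(x) + (2γ − 1) x + O(√x). For x = 169, the asymptotic estimate is ≈ 893.05.)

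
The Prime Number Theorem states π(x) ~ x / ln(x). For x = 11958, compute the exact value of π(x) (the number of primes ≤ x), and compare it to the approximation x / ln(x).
π(11958) = 1433;  x/ln(x) ≈ 1273.60;  relative error ≈ 11.12%.

Directly count primes up to 11958: π(11958) = 1433. The PNT approximation gives 11958/ln(11958) ≈ 11958/9.38916 ≈ 1273.60. Relative error (π(x) − x/ln(x)) / π(x) ≈ 11.12%; the approximation is known to undercount slightly (Li(x) is a better estimate).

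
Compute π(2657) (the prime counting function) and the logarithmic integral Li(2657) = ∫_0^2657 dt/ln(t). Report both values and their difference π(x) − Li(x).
π(2657) = 384;  Li(2657) ≈ 399.60;  π(x) − Li(x) ≈ -15.60.

Direct count of primes ≤ 2657 gives π(2657) = 384. Numerical evaluation of the logarithmic integral gives Li(2657) ≈ 399.60. The difference π(x) − Li(x) ≈ -15.60 is typically negative for small/moderate x (Li(x) overestimates), though Littlewood's theorem shows this sign changes infinitely often.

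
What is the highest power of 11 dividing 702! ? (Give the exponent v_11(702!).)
v_11(702!) = 68

Legendre's formula: v_p(n!) = Σ_{k ≥ 1} ⌊n / p^k⌋. For p = 11, n = 702, the terms are:
  ⌊702/11^1⌋ = ⌊702/11⌋ = 63
  ⌊702/11^2⌋ = ⌊702/121⌋ = 5
(the next term ⌊702/11^3⌋ = 0, terminating the sum). Summing: v_11(702!) = 63 + 5 = 68.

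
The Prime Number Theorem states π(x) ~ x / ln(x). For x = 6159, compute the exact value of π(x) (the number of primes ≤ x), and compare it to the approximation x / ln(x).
π(6159) = 802;  x/ln(x) ≈ 705.85;  relative error ≈ 11.99%.

Directly count primes up to 6159: π(6159) = 802. The PNT approximation gives 6159/ln(6159) ≈ 6159/8.72567 ≈ 705.85. Relative error (π(x) − x/ln(x)) / π(x) ≈ 11.99%; the approximation is known to undercount slightly (Li(x) is a better estimate).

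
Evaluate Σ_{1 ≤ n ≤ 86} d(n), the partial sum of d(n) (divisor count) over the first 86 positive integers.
Σ_{n ≤ 86} d(n) = 399

Compute d(n) for each 1 ≤ n ≤ 86: d(1) = 1, d(2) = 2, d(3) = 2, d(4) = 3, d(5) = 2, d(6) = 4, d(7) = 2, d(8) = 4, d(9) = 3, d(10) = 4, d(11) = 2, d(12) = 6, d(13) = 2, d(14) = 4, d(15) = 4, d(16) = 5, d(17) = 2, d(18) = 6, d(19) = 2, d(20) = 6, d(21) = 4, d(22) = 4, d(23) = 2, d(24) = 8, d(25) = 3, d(26) = 4, d(27) = 4, d(28) = 6, d(29) = 2, d(30) = 8, d(31) = 2, d(32) = 6, d(33) = 4, d(34) = 4, d(35) = 4, d(36) = 9, d(37) = 2, d(38) = 4, d(39) = 4, d(40) = 8, d(41) = 2, d(42) = 8, d(43) = 2, d(44) = 6, d(45) = 6, d(46) = 4, d(47) = 2, d(48) = 10, d(49) = 3, d(50) = 6, d(51) = 4, d(52) = 6, d(53) = 2, d(54) = 8, d(55) = 4, d(56) = 8, d(57) = 4, d(58) = 4, d(59) = 2, d(60) = 12, d(61) = 2, d(62) = 4, d(63) = 6, d(64) = 7, d(65) = 4, d(66) = 8, d(67) = 2, d(68) = 6, d(69) = 4, d(70) = 8, d(71) = 2, d(72) = 12, d(73) = 2, d(74) = 4, d(75) = 6, d(76) = 6, d(77) = 4, d(78) = 8, d(79) = 2, d(80) = 10, d(81) = 5, d(82) = 4, d(83) = 2, d(84) = 12, d(85) = 4, d(86) = 4. Summing all 86 values: 399. (Dirichlet's divisor formula: Σ_{n ≤ x} d(n) = x ln(x) + (2γ − 1) x + O(√x). For x = 86, the asymptotic estimate is ≈ 396.35.)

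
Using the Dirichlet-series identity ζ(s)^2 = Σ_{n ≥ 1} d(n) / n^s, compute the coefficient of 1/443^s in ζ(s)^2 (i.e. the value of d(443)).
d(443) = 2

ζ(s)^2 = (Σ 1/m^s)(Σ 1/k^s). The coefficient of 1/n^s in the product is the number of ordered pairs (m, k) with mk = n, which equals d(n). For n = 443, divisors are [1, 443], so d(443) = 2.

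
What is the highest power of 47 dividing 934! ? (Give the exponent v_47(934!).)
v_47(934!) = 19

Legendre's formula: v_p(n!) = Σ_{k ≥ 1} ⌊n / p^k⌋. For p = 47, n = 934, the terms are:
  ⌊934/47^1⌋ = ⌊934/47⌋ = 19
(the next term ⌊934/47^2⌋ = 0, terminating the sum). Summing: v_47(934!) = 19 = 19.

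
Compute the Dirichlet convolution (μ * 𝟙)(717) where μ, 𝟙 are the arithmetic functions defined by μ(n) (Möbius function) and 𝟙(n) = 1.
(μ * 𝟙)(717) = 0

Divisors of 717: [1, 3, 239, 717]. For each d | 717:
  d = 1: μ(1) · 𝟙(717/1) = 1 · 1 = 1
  d = 3: μ(3) · 𝟙(717/3) = -1 · 1 = -1
  d = 239: μ(239) · 𝟙(717/239) = -1 · 1 = -1
  d = 717: μ(717) · 𝟙(717/717) = 1 · 1 = 1
Summing: (μ * 𝟙)(717) = 1 + -1 + -1 + 1 = 0.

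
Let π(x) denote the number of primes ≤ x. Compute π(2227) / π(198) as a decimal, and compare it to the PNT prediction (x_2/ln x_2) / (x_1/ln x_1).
π(2227)/π(198) = 331/45 ≈ 7.3556;  PNT prediction ≈ 7.7162.

π(198) = 45 and π(2227) = 331, so π(2227)/π(198) ≈ 7.3556. The PNT-predicted ratio is (2227/ln(2227)) / (198/ln(198)) ≈ 7.7162. The two agree to within a few percent, as expected.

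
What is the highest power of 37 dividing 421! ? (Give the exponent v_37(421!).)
v_37(421!) = 11

Legendre's formula: v_p(n!) = Σ_{k ≥ 1} ⌊n / p^k⌋. For p = 37, n = 421, the terms are:
  ⌊421/37^1⌋ = ⌊421/37⌋ = 11
(the next term ⌊421/37^2⌋ = 0, terminating the sum). Summing: v_37(421!) = 11 = 11.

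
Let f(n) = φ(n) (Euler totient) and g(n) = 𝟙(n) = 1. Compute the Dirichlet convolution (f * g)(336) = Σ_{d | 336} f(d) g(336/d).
(φ * 𝟙)(336) = 336

Divisors of 336: [1, 2, 3, 4, 6, 7, 8, 12, 14, 16, 21, 24, 28, 42, 48, 56, 84, 112, 168, 336]. For each d | 336:
  d = 1: φ(1) · 𝟙(336/1) = 1 · 1 = 1
  d = 2: φ(2) · 𝟙(336/2) = 1 · 1 = 1
  d = 3: φ(3) · 𝟙(336/3) = 2 · 1 = 2
  d = 4: φ(4) · 𝟙(336/4) = 2 · 1 = 2
  d = 6: φ(6) · 𝟙(336/6) = 2 · 1 = 2
  d = 7: φ(7) · 𝟙(336/7) = 6 · 1 = 6
  d = 8: φ(8) · 𝟙(336/8) = 4 · 1 = 4
  d = 12: φ(12) · 𝟙(336/12) = 4 · 1 = 4
  d = 14: φ(14) · 𝟙(336/14) = 6 · 1 = 6
  d = 16: φ(16) · 𝟙(336/16) = 8 · 1 = 8
  d = 21: φ(21) · 𝟙(336/21) = 12 · 1 = 12
  d = 24: φ(24) · 𝟙(336/24) = 8 · 1 = 8
  d = 28: φ(28) · 𝟙(336/28) = 12 · 1 = 12
  d = 42: φ(42) · 𝟙(336/42) = 12 · 1 = 12
  d = 48: φ(48) · 𝟙(336/48) = 16 · 1 = 16
  d = 56: φ(56) · 𝟙(336/56) = 24 · 1 = 24
  d = 84: φ(84) · 𝟙(336/84) = 24 · 1 = 24
  d = 112: φ(112) · 𝟙(336/112) = 48 · 1 = 48
  d = 168: φ(168) · 𝟙(336/168) = 48 · 1 = 48
  d = 336: φ(336) · 𝟙(336/336) = 96 · 1 = 96
Summing: (φ * 𝟙)(336) = 1 + 1 + 2 + 2 + 2 + 6 + 4 + 4 + 6 + 8 + 12 + 8 + 12 + 12 + 16 + 24 + 24 + 48 + 48 + 96 = 336.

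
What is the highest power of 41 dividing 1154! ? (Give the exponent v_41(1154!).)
v_41(1154!) = 28

Legendre's formula: v_p(n!) = Σ_{k ≥ 1} ⌊n / p^k⌋. For p = 41, n = 1154, the terms are:
  ⌊1154/41^1⌋ = ⌊1154/41⌋ = 28
(the next term ⌊1154/41^2⌋ = 0, terminating the sum). Summing: v_41(1154!) = 28 = 28.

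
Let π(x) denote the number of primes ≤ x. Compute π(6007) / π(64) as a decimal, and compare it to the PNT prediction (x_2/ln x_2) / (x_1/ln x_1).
π(6007)/π(64) = 784/18 ≈ 43.5556;  PNT prediction ≈ 44.8643.

π(64) = 18 and π(6007) = 784, so π(6007)/π(64) ≈ 43.5556. The PNT-predicted ratio is (6007/ln(6007)) / (64/ln(64)) ≈ 44.8643. The two agree to within a few percent, as expected.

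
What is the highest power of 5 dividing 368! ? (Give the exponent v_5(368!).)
v_5(368!) = 89

Legendre's formula: v_p(n!) = Σ_{k ≥ 1} ⌊n / p^k⌋. For p = 5, n = 368, the terms are:
  ⌊368/5^1⌋ = ⌊368/5⌋ = 73
  ⌊368/5^2⌋ = ⌊368/25⌋ = 14
  ⌊368/5^3⌋ = ⌊368/125⌋ = 2
(the next term ⌊368/5^4⌋ = 0, terminating the sum). Summing: v_5(368!) = 73 + 14 + 2 = 89.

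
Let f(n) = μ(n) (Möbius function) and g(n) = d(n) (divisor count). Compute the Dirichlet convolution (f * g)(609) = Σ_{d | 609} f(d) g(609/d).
(μ * d)(609) = 1

Divisors of 609: [1, 3, 7, 21, 29, 87, 203, 609]. For each d | 609:
  d = 1: μ(1) · d(609/1) = 1 · 8 = 8
  d = 3: μ(3) · d(609/3) = -1 · 4 = -4
  d = 7: μ(7) · d(609/7) = -1 · 4 = -4
  d = 21: μ(21) · d(609/21) = 1 · 2 = 2
  d = 29: μ(29) · d(609/29) = -1 · 4 = -4
  d = 87: μ(87) · d(609/87) = 1 · 2 = 2
  d = 203: μ(203) · d(609/203) = 1 · 2 = 2
  d = 609: μ(609) · d(609/609) = -1 · 1 = -1
Summing: (μ * d)(609) = 8 + -4 + -4 + 2 + -4 + 2 + 2 + -1 = 1.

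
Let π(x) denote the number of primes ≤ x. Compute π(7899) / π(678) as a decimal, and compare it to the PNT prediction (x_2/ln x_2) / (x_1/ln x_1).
π(7899)/π(678) = 997/123 ≈ 8.1057;  PNT prediction ≈ 8.4630.

π(678) = 123 and π(7899) = 997, so π(7899)/π(678) ≈ 8.1057. The PNT-predicted ratio is (7899/ln(7899)) / (678/ln(678)) ≈ 8.4630. The two agree to within a few percent, as expected.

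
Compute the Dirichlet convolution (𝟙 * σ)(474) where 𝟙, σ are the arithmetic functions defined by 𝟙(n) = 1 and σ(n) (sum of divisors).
(𝟙 * σ)(474) = 1620

Divisors of 474: [1, 2, 3, 6, 79, 158, 237, 474]. For each d | 474:
  d = 1: 𝟙(1) · σ(474/1) = 1 · 960 = 960
  d = 2: 𝟙(2) · σ(474/2) = 1 · 320 = 320
  d = 3: 𝟙(3) · σ(474/3) = 1 · 240 = 240
  d = 6: 𝟙(6) · σ(474/6) = 1 · 80 = 80
  d = 79: 𝟙(79) · σ(474/79) = 1 · 12 = 12
  d = 158: 𝟙(158) · σ(474/158) = 1 · 4 = 4
  d = 237: 𝟙(237) · σ(474/237) = 1 · 3 = 3
  d = 474: 𝟙(474) · σ(474/474) = 1 · 1 = 1
Summing: (𝟙 * σ)(474) = 960 + 320 + 240 + 80 + 12 + 4 + 3 + 1 = 1620.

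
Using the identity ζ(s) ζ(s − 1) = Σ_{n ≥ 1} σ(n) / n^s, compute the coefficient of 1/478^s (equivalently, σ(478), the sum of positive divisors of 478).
σ(478) = 720

In the product (Σ m^0/m^s)(Σ k / k^s) = Σ (Σ_{d | n} d) / n^s, the coefficient of 1/n^s is σ(n) = Σ_{d | n} d. For n = 478, divisors are [1, 2, 239, 478]; summing: σ(478) = 720.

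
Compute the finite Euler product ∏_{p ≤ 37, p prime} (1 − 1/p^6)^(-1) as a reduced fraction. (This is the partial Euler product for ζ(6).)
∏ = 2571922726855099316399649303649342571118604998275/2528078112959041874006989121312570427443559530496

The primes p ≤ 37 are [2, 3, 5, 7, 11, 13, 17, 19, 23, 29, 31, 37]. For each prime, (1 − 1/p^6)^(-1) = p^6 / (p^6 − 1). The product is (1 − 1/2^6)^(-1), (1 − 1/3^6)^(-1), (1 − 1/5^6)^(-1), (1 − 1/7^6)^(-1), (1 − 1/11^6)^(-1), (1 − 1/13^6)^(-1), (1 − 1/17^6)^(-1), (1 − 1/19^6)^(-1), (1 − 1/23^6)^(-1), (1 − 1/29^6)^(-1), (1 − 1/31^6)^(-1), (1 − 1/37^6)^(-1) = ∏ p^6 / (p^6 − 1) = 2571922726855099316399649303649342571118604998275/2528078112959041874006989121312570427443559530496.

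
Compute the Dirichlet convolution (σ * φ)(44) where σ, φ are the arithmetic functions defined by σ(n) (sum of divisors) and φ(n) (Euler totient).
(σ * φ)(44) = 264

Divisors of 44: [1, 2, 4, 11, 22, 44]. For each d | 44:
  d = 1: σ(1) · φ(44/1) = 1 · 20 = 20
  d = 2: σ(2) · φ(44/2) = 3 · 10 = 30
  d = 4: σ(4) · φ(44/4) = 7 · 10 = 70
  d = 11: σ(11) · φ(44/11) = 12 · 2 = 24
  d = 22: σ(22) · φ(44/22) = 36 · 1 = 36
  d = 44: σ(44) · φ(44/44) = 84 · 1 = 84
Summing: (σ * φ)(44) = 20 + 30 + 70 + 24 + 36 + 84 = 264.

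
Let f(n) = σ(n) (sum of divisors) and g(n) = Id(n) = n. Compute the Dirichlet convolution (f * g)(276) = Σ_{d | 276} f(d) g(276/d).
(σ * Id)(276) = 5593

Divisors of 276: [1, 2, 3, 4, 6, 12, 23, 46, 69, 92, 138, 276]. For each d | 276:
  d = 1: σ(1) · Id(276/1) = 1 · 276 = 276
  d = 2: σ(2) · Id(276/2) = 3 · 138 = 414
  d = 3: σ(3) · Id(276/3) = 4 · 92 = 368
  d = 4: σ(4) · Id(276/4) = 7 · 69 = 483
  d = 6: σ(6) · Id(276/6) = 12 · 46 = 552
  d = 12: σ(12) · Id(276/12) = 28 · 23 = 644
  d = 23: σ(23) · Id(276/23) = 24 · 12 = 288
  d = 46: σ(46) · Id(276/46) = 72 · 6 = 432
  d = 69: σ(69) · Id(276/69) = 96 · 4 = 384
  d = 92: σ(92) · Id(276/92) = 168 · 3 = 504
  d = 138: σ(138) · Id(276/138) = 288 · 2 = 576
  d = 276: σ(276) · Id(276/276) = 672 · 1 = 672
Summing: (σ * Id)(276) = 276 + 414 + 368 + 483 + 552 + 644 + 288 + 432 + 384 + 504 + 576 + 672 = 5593.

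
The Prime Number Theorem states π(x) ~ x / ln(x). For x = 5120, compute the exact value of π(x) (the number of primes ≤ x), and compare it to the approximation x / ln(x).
π(5120) = 685;  x/ln(x) ≈ 599.47;  relative error ≈ 12.49%.

Directly count primes up to 5120: π(5120) = 685. The PNT approximation gives 5120/ln(5120) ≈ 5120/8.54091 ≈ 599.47. Relative error (π(x) − x/ln(x)) / π(x) ≈ 12.49%; the approximation is known to undercount slightly (Li(x) is a better estimate).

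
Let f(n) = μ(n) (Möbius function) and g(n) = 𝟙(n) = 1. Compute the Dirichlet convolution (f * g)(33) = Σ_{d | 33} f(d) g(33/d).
(μ * 𝟙)(33) = 0

Divisors of 33: [1, 3, 11, 33]. For each d | 33:
  d = 1: μ(1) · 𝟙(33/1) = 1 · 1 = 1
  d = 3: μ(3) · 𝟙(33/3) = -1 · 1 = -1
  d = 11: μ(11) · 𝟙(33/11) = -1 · 1 = -1
  d = 33: μ(33) · 𝟙(33/33) = 1 · 1 = 1
Summing: (μ * 𝟙)(33) = 1 + -1 + -1 + 1 = 0.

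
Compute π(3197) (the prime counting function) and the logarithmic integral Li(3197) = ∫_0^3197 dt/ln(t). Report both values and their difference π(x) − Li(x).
π(3197) = 452;  Li(3197) ≈ 467.27;  π(x) − Li(x) ≈ -15.27.

Direct count of primes ≤ 3197 gives π(3197) = 452. Numerical evaluation of the logarithmic integral gives Li(3197) ≈ 467.27. The difference π(x) − Li(x) ≈ -15.27 is typically negative for small/moderate x (Li(x) overestimates), though Littlewood's theorem shows this sign changes infinitely often.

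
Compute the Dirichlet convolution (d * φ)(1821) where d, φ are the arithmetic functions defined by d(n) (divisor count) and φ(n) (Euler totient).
(d * φ)(1821) = 2432

Divisors of 1821: [1, 3, 607, 1821]. For each d | 1821:
  d = 1: d(1) · φ(1821/1) = 1 · 1212 = 1212
  d = 3: d(3) · φ(1821/3) = 2 · 606 = 1212
  d = 607: d(607) · φ(1821/607) = 2 · 2 = 4
  d = 1821: d(1821) · φ(1821/1821) = 4 · 1 = 4
Summing: (d * φ)(1821) = 1212 + 1212 + 4 + 4 = 2432.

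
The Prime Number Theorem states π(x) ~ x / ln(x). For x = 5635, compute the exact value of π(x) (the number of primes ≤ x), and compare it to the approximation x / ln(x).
π(5635) = 739;  x/ln(x) ≈ 652.44;  relative error ≈ 11.71%.

Directly count primes up to 5635: π(5635) = 739. The PNT approximation gives 5635/ln(5635) ≈ 5635/8.63675 ≈ 652.44. Relative error (π(x) − x/ln(x)) / π(x) ≈ 11.71%; the approximation is known to undercount slightly (Li(x) is a better estimate).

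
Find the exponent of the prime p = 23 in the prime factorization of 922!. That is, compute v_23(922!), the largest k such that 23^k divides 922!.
v_23(922!) = 41

Legendre's formula: v_p(n!) = Σ_{k ≥ 1} ⌊n / p^k⌋. For p = 23, n = 922, the terms are:
  ⌊922/23^1⌋ = ⌊922/23⌋ = 40
  ⌊922/23^2⌋ = ⌊922/529⌋ = 1
(the next term ⌊922/23^3⌋ = 0, terminating the sum). Summing: v_23(922!) = 40 + 1 = 41.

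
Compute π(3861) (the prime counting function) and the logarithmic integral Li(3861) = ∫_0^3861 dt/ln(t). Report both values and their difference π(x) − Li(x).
π(3861) = 535;  Li(3861) ≈ 548.57;  π(x) − Li(x) ≈ -13.57.

Direct count of primes ≤ 3861 gives π(3861) = 535. Numerical evaluation of the logarithmic integral gives Li(3861) ≈ 548.57. The difference π(x) − Li(x) ≈ -13.57 is typically negative for small/moderate x (Li(x) overestimates), though Littlewood's theorem shows this sign changes infinitely often.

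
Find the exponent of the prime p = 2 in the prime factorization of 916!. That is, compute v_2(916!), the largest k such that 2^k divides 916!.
v_2(916!) = 911

Legendre's formula: v_p(n!) = Σ_{k ≥ 1} ⌊n / p^k⌋. For p = 2, n = 916, the terms are:
  ⌊916/2^1⌋ = ⌊916/2⌋ = 458
  ⌊916/2^2⌋ = ⌊916/4⌋ = 229
  ⌊916/2^3⌋ = ⌊916/8⌋ = 114
  ⌊916/2^4⌋ = ⌊916/16⌋ = 57
  ⌊916/2^5⌋ = ⌊916/32⌋ = 28
  ⌊916/2^6⌋ = ⌊916/64⌋ = 14
  ⌊916/2^7⌋ = ⌊916/128⌋ = 7
  ⌊916/2^8⌋ = ⌊916/256⌋ = 3
  ⌊916/2^9⌋ = ⌊916/512⌋ = 1
(the next term ⌊916/2^10⌋ = 0, terminating the sum). Summing: v_2(916!) = 458 + 229 + 114 + 57 + 28 + 14 + 7 + 3 + 1 = 911.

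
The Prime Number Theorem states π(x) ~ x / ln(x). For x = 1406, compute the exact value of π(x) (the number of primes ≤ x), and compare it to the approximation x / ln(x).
π(1406) = 222;  x/ln(x) ≈ 193.97;  relative error ≈ 12.63%.

Directly count primes up to 1406: π(1406) = 222. The PNT approximation gives 1406/ln(1406) ≈ 1406/7.24850 ≈ 193.97. Relative error (π(x) − x/ln(x)) / π(x) ≈ 12.63%; the approximation is known to undercount slightly (Li(x) is a better estimate).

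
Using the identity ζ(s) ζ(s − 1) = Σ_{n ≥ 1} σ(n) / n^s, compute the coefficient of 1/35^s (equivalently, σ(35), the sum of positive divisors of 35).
σ(35) = 48

In the product (Σ m^0/m^s)(Σ k / k^s) = Σ (Σ_{d | n} d) / n^s, the coefficient of 1/n^s is σ(n) = Σ_{d | n} d. For n = 35, divisors are [1, 5, 7, 35]; summing: σ(35) = 48.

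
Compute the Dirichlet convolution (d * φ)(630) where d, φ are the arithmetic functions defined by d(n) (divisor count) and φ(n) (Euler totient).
(d * φ)(630) = 1872

Divisors of 630: [1, 2, 3, 5, 6, 7, 9, 10, 14, 15, 18, 21, 30, 35, 42, 45, 63, 70, 90, 105, 126, 210, 315, 630]. For each d | 630:
  d = 1: d(1) · φ(630/1) = 1 · 144 = 144
  d = 2: d(2) · φ(630/2) = 2 · 144 = 288
  d = 3: d(3) · φ(630/3) = 2 · 48 = 96
  d = 5: d(5) · φ(630/5) = 2 · 36 = 72
  d = 6: d(6) · φ(630/6) = 4 · 48 = 192
  d = 7: d(7) · φ(630/7) = 2 · 24 = 48
  d = 9: d(9) · φ(630/9) = 3 · 24 = 72
  d = 10: d(10) · φ(630/10) = 4 · 36 = 144
  d = 14: d(14) · φ(630/14) = 4 · 24 = 96
  d = 15: d(15) · φ(630/15) = 4 · 12 = 48
  d = 18: d(18) · φ(630/18) = 6 · 24 = 144
  d = 21: d(21) · φ(630/21) = 4 · 8 = 32
  d = 30: d(30) · φ(630/30) = 8 · 12 = 96
  d = 35: d(35) · φ(630/35) = 4 · 6 = 24
  d = 42: d(42) · φ(630/42) = 8 · 8 = 64
  d = 45: d(45) · φ(630/45) = 6 · 6 = 36
  d = 63: d(63) · φ(630/63) = 6 · 4 = 24
  d = 70: d(70) · φ(630/70) = 8 · 6 = 48
  d = 90: d(90) · φ(630/90) = 12 · 6 = 72
  d = 105: d(105) · φ(630/105) = 8 · 2 = 16
  d = 126: d(126) · φ(630/126) = 12 · 4 = 48
  d = 210: d(210) · φ(630/210) = 16 · 2 = 32
  d = 315: d(315) · φ(630/315) = 12 · 1 = 12
  d = 630: d(630) · φ(630/630) = 24 · 1 = 24
Summing: (d * φ)(630) = 144 + 288 + 96 + 72 + 192 + 48 + 72 + 144 + 96 + 48 + 144 + 32 + 96 + 24 + 64 + 36 + 24 + 48 + 72 + 16 + 48 + 32 + 12 + 24 = 1872.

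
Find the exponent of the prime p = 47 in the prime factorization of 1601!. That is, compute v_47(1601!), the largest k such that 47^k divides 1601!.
v_47(1601!) = 34

Legendre's formula: v_p(n!) = Σ_{k ≥ 1} ⌊n / p^k⌋. For p = 47, n = 1601, the terms are:
  ⌊1601/47^1⌋ = ⌊1601/47⌋ = 34
(the next term ⌊1601/47^2⌋ = 0, terminating the sum). Summing: v_47(1601!) = 34 = 34.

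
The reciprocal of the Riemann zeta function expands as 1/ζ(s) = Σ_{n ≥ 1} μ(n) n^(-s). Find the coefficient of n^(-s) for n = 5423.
μ(5423) = -1

Factor n = 5423 = 11 · 17 · 29. μ(n) = 0 if any exponent ≥ 2 (not squarefree); otherwise μ(n) = (−1)^{ω(n)} where ω(n) is the number of distinct prime factors. Applying: μ(5423) = -1.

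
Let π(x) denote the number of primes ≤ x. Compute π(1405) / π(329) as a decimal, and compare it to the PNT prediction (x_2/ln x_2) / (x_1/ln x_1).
π(1405)/π(329) = 222/66 ≈ 3.3636;  PNT prediction ≈ 3.4151.

π(329) = 66 and π(1405) = 222, so π(1405)/π(329) ≈ 3.3636. The PNT-predicted ratio is (1405/ln(1405)) / (329/ln(329)) ≈ 3.4151. The two agree to within a few percent, as expected.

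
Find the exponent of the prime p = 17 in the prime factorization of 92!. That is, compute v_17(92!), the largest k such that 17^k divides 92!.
v_17(92!) = 5

Legendre's formula: v_p(n!) = Σ_{k ≥ 1} ⌊n / p^k⌋. For p = 17, n = 92, the terms are:
  ⌊92/17^1⌋ = ⌊92/17⌋ = 5
(the next term ⌊92/17^2⌋ = 0, terminating the sum). Summing: v_17(92!) = 5 = 5.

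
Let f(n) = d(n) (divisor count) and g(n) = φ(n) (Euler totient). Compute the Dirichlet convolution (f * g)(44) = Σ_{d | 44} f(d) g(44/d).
(d * φ)(44) = 84

Divisors of 44: [1, 2, 4, 11, 22, 44]. For each d | 44:
  d = 1: d(1) · φ(44/1) = 1 · 20 = 20
  d = 2: d(2) · φ(44/2) = 2 · 10 = 20
  d = 4: d(4) · φ(44/4) = 3 · 10 = 30
  d = 11: d(11) · φ(44/11) = 2 · 2 = 4
  d = 22: d(22) · φ(44/22) = 4 · 1 = 4
  d = 44: d(44) · φ(44/44) = 6 · 1 = 6
Summing: (d * φ)(44) = 20 + 20 + 30 + 4 + 4 + 6 = 84.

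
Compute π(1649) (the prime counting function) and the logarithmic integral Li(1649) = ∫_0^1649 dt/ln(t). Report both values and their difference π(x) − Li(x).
π(1649) = 259;  Li(1649) ≈ 268.05;  π(x) − Li(x) ≈ -9.05.

Direct count of primes ≤ 1649 gives π(1649) = 259. Numerical evaluation of the logarithmic integral gives Li(1649) ≈ 268.05. The difference π(x) − Li(x) ≈ -9.05 is typically negative for small/moderate x (Li(x) overestimates), though Littlewood's theorem shows this sign changes infinitely often.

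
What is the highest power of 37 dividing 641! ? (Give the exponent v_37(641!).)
v_37(641!) = 17

Legendre's formula: v_p(n!) = Σ_{k ≥ 1} ⌊n / p^k⌋. For p = 37, n = 641, the terms are:
  ⌊641/37^1⌋ = ⌊641/37⌋ = 17
(the next term ⌊641/37^2⌋ = 0, terminating the sum). Summing: v_37(641!) = 17 = 17.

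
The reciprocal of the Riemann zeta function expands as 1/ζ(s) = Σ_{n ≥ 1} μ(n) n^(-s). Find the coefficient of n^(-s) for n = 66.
μ(66) = -1

Factor n = 66 = 2 · 3 · 11. μ(n) = 0 if any exponent ≥ 2 (not squarefree); otherwise μ(n) = (−1)^{ω(n)} where ω(n) is the number of distinct prime factors. Applying: μ(66) = -1.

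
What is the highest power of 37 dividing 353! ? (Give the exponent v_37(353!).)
v_37(353!) = 9

Legendre's formula: v_p(n!) = Σ_{k ≥ 1} ⌊n / p^k⌋. For p = 37, n = 353, the terms are:
  ⌊353/37^1⌋ = ⌊353/37⌋ = 9
(the next term ⌊353/37^2⌋ = 0, terminating the sum). Summing: v_37(353!) = 9 = 9.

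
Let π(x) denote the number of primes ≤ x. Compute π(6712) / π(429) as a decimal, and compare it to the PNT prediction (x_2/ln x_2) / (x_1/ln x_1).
π(6712)/π(429) = 866/82 ≈ 10.5610;  PNT prediction ≈ 10.7625.

π(429) = 82 and π(6712) = 866, so π(6712)/π(429) ≈ 10.5610. The PNT-predicted ratio is (6712/ln(6712)) / (429/ln(429)) ≈ 10.7625. The two agree to within a few percent, as expected.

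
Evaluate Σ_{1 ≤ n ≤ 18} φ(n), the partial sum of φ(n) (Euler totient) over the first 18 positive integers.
Σ_{n ≤ 18} φ(n) = 102

Compute φ(n) for each 1 ≤ n ≤ 18: φ(1) = 1, φ(2) = 1, φ(3) = 2, φ(4) = 2, φ(5) = 4, φ(6) = 2, φ(7) = 6, φ(8) = 4, φ(9) = 6, φ(10) = 4, φ(11) = 10, φ(12) = 4, φ(13) = 12, φ(14) = 6, φ(15) = 8, φ(16) = 8, φ(17) = 16, φ(18) = 6. Summing all 18 values: 102. (Average order: Σ_{n ≤ x} φ(n) ~ (3/π²) x². For x = 18, (3/π²)·18² ≈ 98.48.)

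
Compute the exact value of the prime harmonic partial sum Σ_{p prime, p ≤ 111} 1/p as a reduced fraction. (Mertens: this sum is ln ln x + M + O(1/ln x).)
Σ 1/p = 514977313070181206962860776592994315598662571/279734996817854936178276161872067809674997230

π(111) = 29, so the primes ≤ 111 are [2, 3, 5, 7, 11, 13, 17, 19, 23, 29, 31, 37, 41, 43, 47, 53, 59, 61, 67, 71, 73, 79, 83, 89, 97, 101, 103, 107, 109]. Summing 1/p over these primes: 514977313070181206962860776592994315598662571/279734996817854936178276161872067809674997230 ≈ 1.8409. Mertens estimate ln ln(111) + 0.2615 ≈ 1.8111.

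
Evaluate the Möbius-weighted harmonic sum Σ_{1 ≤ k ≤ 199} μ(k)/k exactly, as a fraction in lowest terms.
Σ μ(k)/k = -2525956533029285906333379660693655000208391328320024740655748842764916179604407/82104442544036437402623148487682251333557860946353167843084552367036963538575798

Values of μ(k) for 1 ≤ k ≤ 199: μ(1) = 1, μ(2) = -1, μ(3) = -1, μ(5) = -1, μ(6) = 1, μ(7) = -1, μ(10) = 1, μ(11) = -1, μ(13) = -1, μ(14) = 1, μ(15) = 1, μ(17) = -1, μ(19) = -1, μ(21) = 1, μ(22) = 1, μ(23) = -1, μ(26) = 1, μ(29) = -1, μ(30) = -1, μ(31) = -1, μ(33) = 1, μ(34) = 1, μ(35) = 1, μ(37) = -1, μ(38) = 1, μ(39) = 1, μ(41) = -1, μ(42) = -1, μ(43) = -1, μ(46) = 1, μ(47) = -1, μ(51) = 1, μ(53) = -1, μ(55) = 1, μ(57) = 1, μ(58) = 1, μ(59) = -1, μ(61) = -1, μ(62) = 1, μ(65) = 1, μ(66) = -1, μ(67) = -1, μ(69) = 1, μ(70) = -1, μ(71) = -1, μ(73) = -1, μ(74) = 1, μ(77) = 1, μ(78) = -1, μ(79) = -1, μ(82) = 1, μ(83) = -1, μ(85) = 1, μ(86) = 1, μ(87) = 1, μ(89) = -1, μ(91) = 1, μ(93) = 1, μ(94) = 1, μ(95) = 1, μ(97) = -1, μ(101) = -1, μ(102) = -1, μ(103) = -1, μ(105) = -1, μ(106) = 1, μ(107) = -1, μ(109) = -1, μ(110) = -1, μ(111) = 1, μ(113) = -1, μ(114) = -1, μ(115) = 1, μ(118) = 1, μ(119) = 1, μ(122) = 1, μ(123) = 1, μ(127) = -1, μ(129) = 1, μ(130) = -1, μ(131) = -1, μ(133) = 1, μ(134) = 1, μ(137) = -1, μ(138) = -1, μ(139) = -1, μ(141) = 1, μ(142) = 1, μ(143) = 1, μ(145) = 1, μ(146) = 1, μ(149) = -1, μ(151) = -1, μ(154) = -1, μ(155) = 1, μ(157) = -1, μ(158) = 1, μ(159) = 1, μ(161) = 1, μ(163) = -1, μ(165) = -1, μ(166) = 1, μ(167) = -1, μ(170) = -1, μ(173) = -1, μ(174) = -1, μ(177) = 1, μ(178) = 1, μ(179) = -1, μ(181) = -1, μ(182) = -1, μ(183) = 1, μ(185) = 1, μ(186) = -1, μ(187) = 1, μ(190) = -1, μ(191) = -1, μ(193) = -1, μ(194) = 1, μ(195) = -1, μ(197) = -1, μ(199) = -1, with μ = 0 on non-squarefree integers. Summing μ(k)/k for k where μ(k) ≠ 0 gives -2525956533029285906333379660693655000208391328320024740655748842764916179604407/82104442544036437402623148487682251333557860946353167843084552367036963538575798 ≈ -0.0308. (PNT ⟺ this sum → 0 as n → ∞.)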